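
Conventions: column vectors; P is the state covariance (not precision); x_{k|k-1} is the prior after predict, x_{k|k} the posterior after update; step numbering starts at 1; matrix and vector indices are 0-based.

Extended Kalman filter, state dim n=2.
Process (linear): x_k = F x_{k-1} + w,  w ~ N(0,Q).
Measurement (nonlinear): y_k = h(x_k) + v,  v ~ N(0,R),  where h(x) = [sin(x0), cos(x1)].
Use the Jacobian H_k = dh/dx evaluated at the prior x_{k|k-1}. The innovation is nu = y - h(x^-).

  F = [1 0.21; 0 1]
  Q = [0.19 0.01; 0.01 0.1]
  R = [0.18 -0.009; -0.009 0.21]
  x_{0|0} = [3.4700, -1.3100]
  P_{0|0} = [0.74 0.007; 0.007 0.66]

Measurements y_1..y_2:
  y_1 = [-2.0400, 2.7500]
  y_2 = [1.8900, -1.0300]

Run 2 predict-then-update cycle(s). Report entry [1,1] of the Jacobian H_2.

step 1: x^-=[3.1949, -1.3100]  P^-=[0.9620 0.1556; 0.1556 0.7600]  H_jac=[-0.9986 0.0000; 0.0000 0.9662]  S=[1.1393 -0.1591; -0.1591 0.9195]  K=[-0.8407 0.0180; -0.0255 0.7942]  nu=[-1.9867, 2.4921]  x^+=[4.9100, 0.7199]  P^+=[0.1517 0.0117; 0.0117 0.1729]
step 2: x^-=[5.0612, 0.7199]  P^-=[0.3543 0.0580; 0.0580 0.2729]  H_jac=[0.3418 0.0000; 0.0000 -0.6593]  S=[0.2214 -0.0221; -0.0221 0.3286]  K=[0.5389 -0.0803; 0.0352 -0.5451]  nu=[2.8298, -1.7819]  x^+=[6.7292, 1.7909]  P^+=[0.2859 0.0329; 0.0329 0.1741]

H_jac[1,1] = -0.6593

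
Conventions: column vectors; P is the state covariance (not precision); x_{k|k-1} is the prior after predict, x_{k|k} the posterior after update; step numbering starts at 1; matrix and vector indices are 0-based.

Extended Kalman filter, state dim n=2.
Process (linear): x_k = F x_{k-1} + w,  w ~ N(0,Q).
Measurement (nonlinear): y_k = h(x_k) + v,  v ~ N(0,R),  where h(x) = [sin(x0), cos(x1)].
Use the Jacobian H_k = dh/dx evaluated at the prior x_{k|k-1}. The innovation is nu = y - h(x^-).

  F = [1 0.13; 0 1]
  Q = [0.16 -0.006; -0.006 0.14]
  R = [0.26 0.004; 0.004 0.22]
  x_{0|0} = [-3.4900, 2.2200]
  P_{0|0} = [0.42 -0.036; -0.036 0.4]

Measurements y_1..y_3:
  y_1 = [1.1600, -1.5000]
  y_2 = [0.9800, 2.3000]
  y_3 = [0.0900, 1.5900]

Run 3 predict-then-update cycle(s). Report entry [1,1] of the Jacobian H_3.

H_jac[1,1] = -0.9827

step 1: x^-=[-3.2014, 2.2200]  P^-=[0.5774 0.0100; 0.0100 0.5400]  H_jac=[-0.9982 0.0000; 0.0000 -0.7966]  S=[0.8353 0.0120; 0.0120 0.5626]  K=[-0.6900 0.0005; -0.0010 -0.7645]  nu=[1.1002, -0.8954]  x^+=[-3.9610, 2.9034]  P^+=[0.1797 0.0033; 0.0033 0.2111]
step 2: x^-=[-3.5835, 2.9034]  P^-=[0.3441 0.0248; 0.0248 0.3511]  H_jac=[-0.9039 0.0000; 0.0000 -0.2359]  S=[0.5412 0.0093; 0.0093 0.2395]  K=[-0.5748 -0.0021; -0.0355 -0.3444]  nu=[0.5523, 3.2718]  x^+=[-3.9079, 1.7569]  P^+=[0.1653 0.0117; 0.0117 0.3218]
step 3: x^-=[-3.6795, 1.7569]  P^-=[0.3338 0.0476; 0.0476 0.4618]  H_jac=[-0.8588 0.0000; 0.0000 -0.9827]  S=[0.5062 0.0441; 0.0441 0.6660]  K=[-0.5635 -0.0328; -0.0214 -0.6800]  nu=[-0.4224, 1.7751]  x^+=[-3.4998, 0.5589]  P^+=[0.1708 0.0096; 0.0096 0.1523]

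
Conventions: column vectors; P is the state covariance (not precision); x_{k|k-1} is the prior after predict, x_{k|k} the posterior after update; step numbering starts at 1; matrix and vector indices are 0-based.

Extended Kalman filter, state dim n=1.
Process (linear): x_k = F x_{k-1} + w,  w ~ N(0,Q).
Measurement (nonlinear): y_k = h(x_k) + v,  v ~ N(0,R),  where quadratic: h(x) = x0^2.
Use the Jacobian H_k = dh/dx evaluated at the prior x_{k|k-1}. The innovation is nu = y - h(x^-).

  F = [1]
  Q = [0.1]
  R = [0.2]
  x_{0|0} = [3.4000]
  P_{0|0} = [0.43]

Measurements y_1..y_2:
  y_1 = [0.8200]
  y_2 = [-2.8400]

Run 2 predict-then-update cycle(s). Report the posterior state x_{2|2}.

step 1: x^-=[3.4000]  P^-=[0.5300]  H_jac=[6.8000]  S=[24.7072]  K=[0.1459]  nu=[-10.7400]  x^+=[1.8334]  P^+=[0.0043]
step 2: x^-=[1.8334]  P^-=[0.1043]  H_jac=[3.6667]  S=[1.6022]  K=[0.2387]  nu=[-6.2013]  x^+=[0.3533]  P^+=[0.0130]

x_post = [0.3533]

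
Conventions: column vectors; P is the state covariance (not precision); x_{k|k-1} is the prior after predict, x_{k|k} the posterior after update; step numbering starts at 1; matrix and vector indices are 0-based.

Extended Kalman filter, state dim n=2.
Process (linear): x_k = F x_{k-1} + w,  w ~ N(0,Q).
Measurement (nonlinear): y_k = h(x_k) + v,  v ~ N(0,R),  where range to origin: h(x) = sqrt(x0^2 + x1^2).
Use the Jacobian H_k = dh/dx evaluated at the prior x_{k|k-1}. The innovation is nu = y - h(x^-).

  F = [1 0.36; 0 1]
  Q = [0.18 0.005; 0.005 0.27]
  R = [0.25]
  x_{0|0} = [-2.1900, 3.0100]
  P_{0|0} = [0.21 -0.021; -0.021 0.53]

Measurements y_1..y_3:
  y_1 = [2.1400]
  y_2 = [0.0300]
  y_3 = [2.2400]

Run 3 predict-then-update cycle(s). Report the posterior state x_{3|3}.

step 1: x^-=[-1.1064, 3.0100]  P^-=[0.4436 0.1748; 0.1748 0.8000]  H_jac=[-0.3450 0.9386]  S=[0.8944]  K=[0.0123; 0.7721]  nu=[-1.0669]  x^+=[-1.1196, 2.1862]  P^+=[0.4434 0.1663; 0.1663 0.2668]
step 2: x^-=[-0.3325, 2.1862]  P^-=[0.7777 0.2673; 0.2673 0.5368]  H_jac=[-0.1504 0.9886]  S=[0.7127]  K=[0.2067; 0.6882]  nu=[-2.1813]  x^+=[-0.7834, 0.6851]  P^+=[0.7473 0.1659; 0.1659 0.1993]
step 3: x^-=[-0.5368, 0.6851]  P^-=[1.0726 0.2427; 0.2427 0.4693]  H_jac=[-0.6168 0.7872]  S=[0.7131]  K=[-0.6598; 0.3081]  nu=[1.3696]  x^+=[-1.4405, 1.1071]  P^+=[0.7621 0.3876; 0.3876 0.4016]

x_post = [-1.4405, 1.1071]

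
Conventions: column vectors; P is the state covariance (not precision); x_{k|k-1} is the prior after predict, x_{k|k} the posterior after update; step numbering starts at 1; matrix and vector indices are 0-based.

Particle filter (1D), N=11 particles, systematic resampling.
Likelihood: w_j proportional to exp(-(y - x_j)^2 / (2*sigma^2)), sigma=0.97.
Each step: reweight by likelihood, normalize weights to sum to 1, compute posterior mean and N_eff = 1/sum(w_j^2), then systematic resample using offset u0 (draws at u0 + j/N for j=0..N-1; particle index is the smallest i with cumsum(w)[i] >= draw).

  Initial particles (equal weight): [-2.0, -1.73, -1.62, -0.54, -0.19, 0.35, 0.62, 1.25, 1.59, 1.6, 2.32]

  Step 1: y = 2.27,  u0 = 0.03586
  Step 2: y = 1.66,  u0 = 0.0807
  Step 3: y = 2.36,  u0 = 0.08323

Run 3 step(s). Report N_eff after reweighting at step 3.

N_eff = 10.5246

step 1: w=[0.0000, 0.0001, 0.0001, 0.0042, 0.0112, 0.0394, 0.0658, 0.1609, 0.2187, 0.2203, 0.2793]  mean=1.5992  Neff=4.8479  idx=[5, 7, 7, 8, 8, 8, 9, 9, 10, 10, 10]
step 2: w=[0.0419, 0.0953, 0.0953, 0.1039, 0.1039, 0.1039, 0.1040, 0.1040, 0.0826, 0.0826, 0.0826]  mean=1.6564  Neff=10.5925  idx=[1, 2, 3, 4, 5, 5, 6, 7, 8, 9, 10]
step 3: w=[0.0617, 0.0617, 0.0866, 0.0866, 0.0866, 0.0866, 0.0873, 0.0873, 0.1186, 0.1186, 0.1186]  mean=1.8095  Neff=10.5246  idx=[1, 2, 3, 4, 5, 6, 7, 8, 9, 10, 10]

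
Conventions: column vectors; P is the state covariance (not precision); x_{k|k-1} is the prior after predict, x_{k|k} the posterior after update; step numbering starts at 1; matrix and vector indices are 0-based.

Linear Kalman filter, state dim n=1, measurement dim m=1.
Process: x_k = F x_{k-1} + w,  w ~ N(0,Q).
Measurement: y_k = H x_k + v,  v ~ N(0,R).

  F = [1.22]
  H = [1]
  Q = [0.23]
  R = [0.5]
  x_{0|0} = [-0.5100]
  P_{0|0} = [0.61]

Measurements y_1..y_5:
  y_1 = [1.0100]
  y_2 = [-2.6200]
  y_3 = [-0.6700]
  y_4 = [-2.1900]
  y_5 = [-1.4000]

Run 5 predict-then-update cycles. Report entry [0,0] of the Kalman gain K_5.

K[0,0] = 0.5663

step 1: x^-=[-0.6222]  P^-=[1.1379]  S=[1.6379]  K=[0.6947]  nu=[1.6322]  x^+=[0.5117]  P^+=[0.3474]
step 2: x^-=[0.6243]  P^-=[0.7470]  S=[1.2470]  K=[0.5990]  nu=[-3.2443]  x^+=[-1.3192]  P^+=[0.2995]
step 3: x^-=[-1.6094]  P^-=[0.6758]  S=[1.1758]  K=[0.5748]  nu=[0.9394]  x^+=[-1.0695]  P^+=[0.2874]
step 4: x^-=[-1.3047]  P^-=[0.6577]  S=[1.1577]  K=[0.5681]  nu=[-0.8853]  x^+=[-1.8077]  P^+=[0.2841]
step 5: x^-=[-2.2054]  P^-=[0.6528]  S=[1.1528]  K=[0.5663]  nu=[0.8054]  x^+=[-1.7493]  P^+=[0.2831]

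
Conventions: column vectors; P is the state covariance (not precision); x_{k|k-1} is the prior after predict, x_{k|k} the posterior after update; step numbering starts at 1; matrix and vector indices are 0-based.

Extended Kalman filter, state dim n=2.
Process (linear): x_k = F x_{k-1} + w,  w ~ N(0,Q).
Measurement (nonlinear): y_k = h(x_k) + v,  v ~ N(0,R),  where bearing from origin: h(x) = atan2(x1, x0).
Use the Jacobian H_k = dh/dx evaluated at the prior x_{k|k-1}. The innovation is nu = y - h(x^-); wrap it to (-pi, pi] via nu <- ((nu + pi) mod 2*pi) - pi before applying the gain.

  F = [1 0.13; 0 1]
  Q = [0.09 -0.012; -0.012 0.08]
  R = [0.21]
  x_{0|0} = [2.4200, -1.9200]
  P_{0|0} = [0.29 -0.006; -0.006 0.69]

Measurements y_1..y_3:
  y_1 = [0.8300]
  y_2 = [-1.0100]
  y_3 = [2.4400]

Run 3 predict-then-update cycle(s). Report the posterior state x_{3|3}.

x_post = [3.5138, 0.5931]

step 1: x^-=[2.1704, -1.9200]  P^-=[0.3901 0.0717; 0.0717 0.7700]  H_jac=[0.2287 0.2585]  S=[0.2903]  K=[0.3711; 0.7420]  nu=[1.5543]  x^+=[2.7472, -0.7667]  P^+=[0.3501 -0.0082; -0.0082 0.6102]
step 2: x^-=[2.6475, -0.7667]  P^-=[0.4483 0.0591; 0.0591 0.6902]  H_jac=[0.1009 0.3485]  S=[0.3025]  K=[0.2176; 0.8147]  nu=[-0.7281]  x^+=[2.4890, -1.3599]  P^+=[0.4340 0.0054; 0.0054 0.4894]
step 3: x^-=[2.3123, -1.3599]  P^-=[0.5337 0.0571; 0.0571 0.5694]  H_jac=[0.1890 0.3213]  S=[0.2948]  K=[0.4043; 0.6572]  nu=[2.9716]  x^+=[3.5138, 0.5931]  P^+=[0.4855 -0.0213; -0.0213 0.4420]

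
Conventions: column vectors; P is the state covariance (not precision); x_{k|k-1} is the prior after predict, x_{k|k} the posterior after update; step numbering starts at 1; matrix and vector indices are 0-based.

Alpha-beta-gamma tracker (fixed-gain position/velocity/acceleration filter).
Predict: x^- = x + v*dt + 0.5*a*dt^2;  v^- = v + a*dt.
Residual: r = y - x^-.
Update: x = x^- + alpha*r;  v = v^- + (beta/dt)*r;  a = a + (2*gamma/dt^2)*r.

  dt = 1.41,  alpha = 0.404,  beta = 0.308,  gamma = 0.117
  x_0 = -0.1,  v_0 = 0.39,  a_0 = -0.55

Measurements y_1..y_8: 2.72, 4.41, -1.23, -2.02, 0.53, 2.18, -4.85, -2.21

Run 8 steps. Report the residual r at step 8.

resid = 2.0303

step 1: x_pred=-0.0968  r=2.8168  x^+=1.0412  v^+=0.2298  a^+=-0.2185
step 2: x_pred=1.1480  r=3.2620  x^+=2.4659  v^+=0.6343  a^+=0.1655
step 3: x_pred=3.5248  r=-4.7548  x^+=1.6038  v^+=-0.1710  a^+=-0.3942
step 4: x_pred=0.9709  r=-2.9909  x^+=-0.2374  v^+=-1.3801  a^+=-0.7462
step 5: x_pred=-2.9251  r=3.4551  x^+=-1.5292  v^+=-1.6775  a^+=-0.3395
step 6: x_pred=-4.2320  r=6.4120  x^+=-1.6416  v^+=-0.7556  a^+=0.4152
step 7: x_pred=-2.2943  r=-2.5557  x^+=-3.3268  v^+=-0.7285  a^+=0.1144
step 8: x_pred=-4.2403  r=2.0303  x^+=-3.4200  v^+=-0.1238  a^+=0.3533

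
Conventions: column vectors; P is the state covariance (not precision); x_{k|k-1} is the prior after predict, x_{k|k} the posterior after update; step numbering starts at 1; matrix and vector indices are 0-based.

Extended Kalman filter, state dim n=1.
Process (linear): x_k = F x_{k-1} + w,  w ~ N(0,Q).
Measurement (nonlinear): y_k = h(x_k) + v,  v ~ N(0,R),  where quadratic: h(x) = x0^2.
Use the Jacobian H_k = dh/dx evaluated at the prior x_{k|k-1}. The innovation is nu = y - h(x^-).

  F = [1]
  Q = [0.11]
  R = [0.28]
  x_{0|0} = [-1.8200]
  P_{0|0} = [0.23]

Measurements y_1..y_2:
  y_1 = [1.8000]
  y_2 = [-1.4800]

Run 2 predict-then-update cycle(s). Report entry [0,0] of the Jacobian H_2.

H_jac[0,0] = -2.8576

step 1: x^-=[-1.8200]  P^-=[0.3400]  H_jac=[-3.6400]  S=[4.7849]  K=[-0.2586]  nu=[-1.5124]  x^+=[-1.4288]  P^+=[0.0199]
step 2: x^-=[-1.4288]  P^-=[0.1299]  H_jac=[-2.8576]  S=[1.3407]  K=[-0.2769]  nu=[-3.5215]  x^+=[-0.4539]  P^+=[0.0271]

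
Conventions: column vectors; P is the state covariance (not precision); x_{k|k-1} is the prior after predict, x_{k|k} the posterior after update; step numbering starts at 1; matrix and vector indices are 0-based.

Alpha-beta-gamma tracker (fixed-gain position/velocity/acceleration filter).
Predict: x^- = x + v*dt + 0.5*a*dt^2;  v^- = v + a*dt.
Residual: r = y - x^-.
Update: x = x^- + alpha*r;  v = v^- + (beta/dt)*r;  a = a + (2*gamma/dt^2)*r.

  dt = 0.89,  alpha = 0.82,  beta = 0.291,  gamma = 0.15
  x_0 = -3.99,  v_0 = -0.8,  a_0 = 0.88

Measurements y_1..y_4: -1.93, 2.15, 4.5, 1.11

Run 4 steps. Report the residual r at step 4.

step 1: x_pred=-4.3535  r=2.4235  x^+=-2.3662  v^+=0.7756  a^+=1.7979
step 2: x_pred=-0.9639  r=3.1139  x^+=1.5895  v^+=3.3938  a^+=2.9772
step 3: x_pred=5.7891  r=-1.2891  x^+=4.7320  v^+=5.6221  a^+=2.4890
step 4: x_pred=10.7214  r=-9.6114  x^+=2.8401  v^+=4.6946  a^+=-1.1513

resid = -9.6114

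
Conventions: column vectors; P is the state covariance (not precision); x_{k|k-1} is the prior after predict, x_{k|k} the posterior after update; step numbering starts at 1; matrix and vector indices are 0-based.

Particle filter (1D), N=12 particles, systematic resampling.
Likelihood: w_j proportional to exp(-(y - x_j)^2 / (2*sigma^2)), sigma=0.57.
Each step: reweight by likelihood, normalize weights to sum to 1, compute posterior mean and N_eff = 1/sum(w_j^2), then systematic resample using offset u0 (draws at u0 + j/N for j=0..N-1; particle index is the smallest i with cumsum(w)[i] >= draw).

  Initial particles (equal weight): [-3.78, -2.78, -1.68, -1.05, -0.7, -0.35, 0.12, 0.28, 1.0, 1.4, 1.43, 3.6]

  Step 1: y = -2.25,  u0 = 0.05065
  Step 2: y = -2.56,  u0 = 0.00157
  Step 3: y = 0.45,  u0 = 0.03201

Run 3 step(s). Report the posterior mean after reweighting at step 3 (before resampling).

step 1: w=[0.0192, 0.4568, 0.4269, 0.0767, 0.0174, 0.0027, 0.0001, 0.0000, 0.0000, 0.0000, 0.0000, 0.0000]  mean=-2.1534  Neff=2.5156  idx=[1, 1, 1, 1, 1, 1, 2, 2, 2, 2, 2, 3]
step 2: w=[0.1304, 0.1304, 0.1304, 0.1304, 0.1304, 0.1304, 0.0427, 0.0427, 0.0427, 0.0427, 0.0427, 0.0042]  mean=-2.5381  Neff=8.9960  idx=[0, 0, 1, 1, 2, 3, 3, 4, 5, 5, 7, 9]
step 3: w=[0.0001, 0.0001, 0.0001, 0.0001, 0.0001, 0.0001, 0.0001, 0.0001, 0.0001, 0.0001, 0.4997, 0.4997]  mean=-1.6806  Neff=2.0023  idx=[10, 10, 10, 10, 10, 10, 11, 11, 11, 11, 11, 11]

post_mean = -1.6806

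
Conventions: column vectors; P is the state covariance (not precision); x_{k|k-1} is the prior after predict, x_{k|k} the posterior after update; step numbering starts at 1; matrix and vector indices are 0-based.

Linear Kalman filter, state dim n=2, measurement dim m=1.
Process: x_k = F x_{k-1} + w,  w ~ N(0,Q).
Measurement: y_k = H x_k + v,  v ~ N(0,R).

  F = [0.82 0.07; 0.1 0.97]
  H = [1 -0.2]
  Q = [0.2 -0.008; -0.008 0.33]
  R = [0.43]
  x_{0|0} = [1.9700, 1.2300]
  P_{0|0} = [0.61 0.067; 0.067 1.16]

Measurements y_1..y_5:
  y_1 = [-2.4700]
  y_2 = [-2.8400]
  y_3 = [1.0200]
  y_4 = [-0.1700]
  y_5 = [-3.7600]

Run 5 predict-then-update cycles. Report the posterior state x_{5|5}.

x_post = [-1.4211, 1.3980]

step 1: x^-=[1.7015, 1.3901]  P^-=[0.6235 0.1745; 0.1745 1.4405]  S=[1.0413]  K=[0.5653; -0.1091]  nu=[-3.8935]  x^+=[-0.4993, 1.8147]  P^+=[0.2908 0.2387; 0.2387 1.4282]
step 2: x^-=[-0.2824, 1.7103]  P^-=[0.4299 0.3044; 0.3044 1.7230]  S=[0.8071]  K=[0.4573; -0.0498]  nu=[-2.2155]  x^+=[-1.2955, 1.8207]  P^+=[0.2612 0.3228; 0.3228 1.7210]
step 3: x^-=[-0.9349, 1.6365]  P^-=[0.4211 0.3893; 0.3893 2.0145]  S=[0.7760]  K=[0.4423; -0.0176]  nu=[2.2822]  x^+=[0.0746, 1.5964]  P^+=[0.2693 0.3953; 0.3953 2.0143]
step 4: x^-=[0.1730, 1.5560]  P^-=[0.4363 0.4680; 0.4680 2.3046]  S=[0.7713]  K=[0.4443; 0.0092]  nu=[-0.0318]  x^+=[0.1588, 1.5557]  P^+=[0.2840 0.4649; 0.4649 2.3045]
step 5: x^-=[0.2392, 1.5249]  P^-=[0.4556 0.5448; 0.5448 2.5914]  S=[0.7714]  K=[0.4494; 0.0344]  nu=[-3.6942]  x^+=[-1.4211, 1.3980]  P^+=[0.2998 0.5329; 0.5329 2.5904]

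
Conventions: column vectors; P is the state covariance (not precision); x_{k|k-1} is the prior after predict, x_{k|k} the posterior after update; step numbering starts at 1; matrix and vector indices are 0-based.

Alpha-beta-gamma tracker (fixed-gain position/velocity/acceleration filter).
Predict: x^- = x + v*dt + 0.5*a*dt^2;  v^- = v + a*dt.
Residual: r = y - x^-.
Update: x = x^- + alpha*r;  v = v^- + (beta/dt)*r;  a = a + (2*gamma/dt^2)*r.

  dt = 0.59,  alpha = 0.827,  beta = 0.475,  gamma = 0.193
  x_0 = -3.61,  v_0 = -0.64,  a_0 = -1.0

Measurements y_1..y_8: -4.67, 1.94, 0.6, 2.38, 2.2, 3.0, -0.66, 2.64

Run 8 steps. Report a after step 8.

a_post = 0.2981

step 1: x_pred=-4.1616  r=-0.5084  x^+=-4.5821  v^+=-1.6393  a^+=-1.5637
step 2: x_pred=-5.8214  r=7.7614  x^+=0.5973  v^+=3.6867  a^+=7.0427
step 3: x_pred=3.9982  r=-3.3982  x^+=1.1879  v^+=5.1061  a^+=3.2745
step 4: x_pred=4.7704  r=-2.3904  x^+=2.7935  v^+=5.1135  a^+=0.6238
step 5: x_pred=5.9191  r=-3.7191  x^+=2.8434  v^+=2.4874  a^+=-3.5002
step 6: x_pred=3.7018  r=-0.7018  x^+=3.1214  v^+=-0.1427  a^+=-4.2784
step 7: x_pred=2.2926  r=-2.9526  x^+=-0.1492  v^+=-5.0440  a^+=-7.5524
step 8: x_pred=-4.4397  r=7.0797  x^+=1.4152  v^+=-3.8002  a^+=0.2981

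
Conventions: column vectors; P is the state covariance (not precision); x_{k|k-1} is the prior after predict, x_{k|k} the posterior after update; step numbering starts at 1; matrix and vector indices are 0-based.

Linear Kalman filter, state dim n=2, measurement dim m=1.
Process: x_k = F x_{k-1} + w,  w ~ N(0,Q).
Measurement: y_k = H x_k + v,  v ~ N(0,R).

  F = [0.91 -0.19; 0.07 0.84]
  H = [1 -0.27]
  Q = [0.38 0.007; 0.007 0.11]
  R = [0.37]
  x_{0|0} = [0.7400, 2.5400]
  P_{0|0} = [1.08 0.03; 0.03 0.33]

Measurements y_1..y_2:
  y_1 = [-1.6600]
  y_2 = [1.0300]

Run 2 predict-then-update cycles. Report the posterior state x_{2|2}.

step 1: x^-=[0.1908, 2.1854]  P^-=[1.2759 0.0457; 0.0457 0.3517]  S=[1.6469]  K=[0.7673; -0.0299]  nu=[-1.2607]  x^+=[-0.7765, 2.2231]  P^+=[0.3064 0.0835; 0.0835 0.3502]
step 2: x^-=[-1.1290, 1.8131]  P^-=[0.6175 0.0333; 0.0333 0.3684]  S=[0.9964]  K=[0.6107; -0.0664]  nu=[2.6485]  x^+=[0.4885, 1.6373]  P^+=[0.2459 0.0737; 0.0737 0.3640]

x_post = [0.4885, 1.6373]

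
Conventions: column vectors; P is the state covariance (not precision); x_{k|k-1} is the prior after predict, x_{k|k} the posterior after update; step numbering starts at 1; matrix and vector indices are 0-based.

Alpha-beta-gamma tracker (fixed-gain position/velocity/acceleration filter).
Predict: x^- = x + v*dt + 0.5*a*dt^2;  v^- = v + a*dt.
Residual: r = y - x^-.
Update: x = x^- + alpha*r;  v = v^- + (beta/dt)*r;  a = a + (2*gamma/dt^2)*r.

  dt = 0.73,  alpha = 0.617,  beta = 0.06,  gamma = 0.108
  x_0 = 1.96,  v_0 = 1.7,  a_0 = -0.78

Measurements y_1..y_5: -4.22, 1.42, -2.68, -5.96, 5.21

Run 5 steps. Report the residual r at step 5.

resid = 15.8524

step 1: x_pred=2.9932  r=-7.2132  x^+=-1.4574  v^+=0.5377  a^+=-3.7037
step 2: x_pred=-2.0517  r=3.4717  x^+=0.0904  v^+=-1.8806  a^+=-2.2965
step 3: x_pred=-1.8944  r=-0.7856  x^+=-2.3791  v^+=-3.6217  a^+=-2.6150
step 4: x_pred=-5.7197  r=-0.2403  x^+=-5.8680  v^+=-5.5503  a^+=-2.7124
step 5: x_pred=-10.6424  r=15.8524  x^+=-0.8615  v^+=-6.2274  a^+=3.7131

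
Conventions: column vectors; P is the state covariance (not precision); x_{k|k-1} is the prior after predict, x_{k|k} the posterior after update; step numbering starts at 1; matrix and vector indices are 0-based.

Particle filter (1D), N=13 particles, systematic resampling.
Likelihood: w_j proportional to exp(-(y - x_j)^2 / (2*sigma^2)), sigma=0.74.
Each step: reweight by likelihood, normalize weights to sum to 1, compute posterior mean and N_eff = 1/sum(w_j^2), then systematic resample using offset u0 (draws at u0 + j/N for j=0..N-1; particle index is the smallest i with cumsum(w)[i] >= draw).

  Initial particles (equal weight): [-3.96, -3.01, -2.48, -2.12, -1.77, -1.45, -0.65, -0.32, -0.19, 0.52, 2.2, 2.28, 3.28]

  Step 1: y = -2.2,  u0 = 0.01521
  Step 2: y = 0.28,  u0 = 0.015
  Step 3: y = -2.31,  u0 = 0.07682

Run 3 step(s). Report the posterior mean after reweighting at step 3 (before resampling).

post_mean = -1.6510

step 1: w=[0.0142, 0.1322, 0.2241, 0.2393, 0.2033, 0.1440, 0.0268, 0.0096, 0.0060, 0.0003, 0.0000, 0.0000, 0.0000]  mean=-2.1079  Neff=5.3151  idx=[1, 1, 2, 2, 2, 3, 3, 3, 4, 4, 4, 5, 5]
step 2: w=[0.0002, 0.0002, 0.0045, 0.0045, 0.0045, 0.0244, 0.0244, 0.0244, 0.1010, 0.1010, 0.1010, 0.3049, 0.3049]  mean=-1.6106  Neff=4.5781  idx=[5, 8, 8, 9, 10, 11, 11, 11, 11, 12, 12, 12, 12]
step 3: w=[0.1194, 0.0945, 0.0945, 0.0945, 0.0945, 0.0628, 0.0628, 0.0628, 0.0628, 0.0628, 0.0628, 0.0628, 0.0628]  mean=-1.6510  Neff=12.2604  idx=[0, 1, 2, 2, 3, 4, 5, 6, 8, 9, 10, 11, 12]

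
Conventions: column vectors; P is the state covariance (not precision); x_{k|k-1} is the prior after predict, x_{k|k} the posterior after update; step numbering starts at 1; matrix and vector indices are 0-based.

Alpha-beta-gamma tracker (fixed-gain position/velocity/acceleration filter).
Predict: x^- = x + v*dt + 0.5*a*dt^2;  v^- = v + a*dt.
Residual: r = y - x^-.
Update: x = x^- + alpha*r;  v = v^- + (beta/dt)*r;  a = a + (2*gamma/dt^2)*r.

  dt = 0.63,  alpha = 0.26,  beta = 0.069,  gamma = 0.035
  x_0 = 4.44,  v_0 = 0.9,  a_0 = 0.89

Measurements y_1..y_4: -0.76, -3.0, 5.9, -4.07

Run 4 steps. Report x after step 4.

x_post = 0.7901

step 1: x_pred=5.1836  r=-5.9436  x^+=3.6383  v^+=0.8097  a^+=-0.1583
step 2: x_pred=4.1170  r=-7.1170  x^+=2.2666  v^+=-0.0695  a^+=-1.4135
step 3: x_pred=1.9423  r=3.9577  x^+=2.9713  v^+=-0.5265  a^+=-0.7155
step 4: x_pred=2.4977  r=-6.5677  x^+=0.7901  v^+=-1.6965  a^+=-1.8738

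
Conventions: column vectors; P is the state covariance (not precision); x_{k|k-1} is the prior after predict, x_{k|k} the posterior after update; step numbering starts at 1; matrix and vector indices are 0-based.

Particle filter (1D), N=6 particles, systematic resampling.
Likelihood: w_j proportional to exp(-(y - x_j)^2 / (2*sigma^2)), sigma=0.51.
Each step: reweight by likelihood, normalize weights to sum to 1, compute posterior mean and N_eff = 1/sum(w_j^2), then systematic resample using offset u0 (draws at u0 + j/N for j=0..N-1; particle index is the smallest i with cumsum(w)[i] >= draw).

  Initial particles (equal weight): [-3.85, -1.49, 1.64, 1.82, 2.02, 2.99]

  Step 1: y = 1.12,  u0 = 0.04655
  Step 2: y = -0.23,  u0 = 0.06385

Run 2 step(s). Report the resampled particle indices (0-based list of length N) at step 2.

resampled_idx = [0, 0, 1, 2, 2, 3]

step 1: w=[0.0000, 0.0000, 0.4970, 0.3259, 0.1761, 0.0010]  mean=1.7669  Neff=2.6027  idx=[2, 2, 2, 3, 3, 4]
step 2: w=[0.2805, 0.2805, 0.2805, 0.0723, 0.0723, 0.0138]  mean=1.6713  Neff=4.0526  idx=[0, 0, 1, 2, 2, 3]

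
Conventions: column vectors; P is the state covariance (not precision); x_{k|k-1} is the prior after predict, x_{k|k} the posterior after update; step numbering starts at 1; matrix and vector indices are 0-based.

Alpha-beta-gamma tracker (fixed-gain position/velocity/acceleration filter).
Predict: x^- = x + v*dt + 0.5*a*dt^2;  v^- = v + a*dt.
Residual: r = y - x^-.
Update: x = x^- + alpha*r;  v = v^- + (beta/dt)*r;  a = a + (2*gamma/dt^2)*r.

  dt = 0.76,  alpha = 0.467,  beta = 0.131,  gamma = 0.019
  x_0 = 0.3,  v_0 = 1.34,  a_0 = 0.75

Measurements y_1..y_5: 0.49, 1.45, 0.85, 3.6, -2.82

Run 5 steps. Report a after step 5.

step 1: x_pred=1.5350  r=-1.0450  x^+=1.0470  v^+=1.7299  a^+=0.6813
step 2: x_pred=2.5584  r=-1.1084  x^+=2.0408  v^+=2.0566  a^+=0.6083
step 3: x_pred=3.7795  r=-2.9295  x^+=2.4114  v^+=2.0139  a^+=0.4156
step 4: x_pred=4.0620  r=-0.4620  x^+=3.8463  v^+=2.2502  a^+=0.3852
step 5: x_pred=5.6676  r=-8.4876  x^+=1.7039  v^+=1.0799  a^+=-0.1732

a_post = -0.1732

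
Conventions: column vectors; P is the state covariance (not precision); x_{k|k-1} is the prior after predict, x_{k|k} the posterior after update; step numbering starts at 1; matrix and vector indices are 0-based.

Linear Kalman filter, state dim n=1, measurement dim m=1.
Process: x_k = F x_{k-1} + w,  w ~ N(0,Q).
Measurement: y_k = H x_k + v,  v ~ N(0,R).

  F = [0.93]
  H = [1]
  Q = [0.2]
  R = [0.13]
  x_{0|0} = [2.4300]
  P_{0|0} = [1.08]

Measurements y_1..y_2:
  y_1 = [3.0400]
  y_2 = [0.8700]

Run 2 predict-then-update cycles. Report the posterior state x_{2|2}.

x_post = [1.4380]

step 1: x^-=[2.2599]  P^-=[1.1341]  S=[1.2641]  K=[0.8972]  nu=[0.7801]  x^+=[2.9598]  P^+=[0.1166]
step 2: x^-=[2.7526]  P^-=[0.3009]  S=[0.4309]  K=[0.6983]  nu=[-1.8826]  x^+=[1.4380]  P^+=[0.0908]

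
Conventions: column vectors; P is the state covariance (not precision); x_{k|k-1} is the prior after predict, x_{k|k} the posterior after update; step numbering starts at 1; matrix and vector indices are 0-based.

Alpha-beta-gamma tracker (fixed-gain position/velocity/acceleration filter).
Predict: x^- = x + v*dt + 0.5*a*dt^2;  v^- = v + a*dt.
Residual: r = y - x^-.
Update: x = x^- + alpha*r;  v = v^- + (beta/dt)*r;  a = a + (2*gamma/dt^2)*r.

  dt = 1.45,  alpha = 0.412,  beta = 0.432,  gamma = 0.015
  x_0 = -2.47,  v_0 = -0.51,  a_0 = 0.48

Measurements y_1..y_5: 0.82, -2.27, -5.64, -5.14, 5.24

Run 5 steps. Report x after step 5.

x_post = -0.2784

step 1: x_pred=-2.7049  r=3.5249  x^+=-1.2526  v^+=1.2362  a^+=0.5303
step 2: x_pred=1.0973  r=-3.3673  x^+=-0.2900  v^+=1.0019  a^+=0.4822
step 3: x_pred=1.6697  r=-7.3097  x^+=-1.3419  v^+=-0.4766  a^+=0.3779
step 4: x_pred=-1.6357  r=-3.5043  x^+=-3.0795  v^+=-0.9726  a^+=0.3279
step 5: x_pred=-4.1450  r=9.3850  x^+=-0.2784  v^+=2.2990  a^+=0.4619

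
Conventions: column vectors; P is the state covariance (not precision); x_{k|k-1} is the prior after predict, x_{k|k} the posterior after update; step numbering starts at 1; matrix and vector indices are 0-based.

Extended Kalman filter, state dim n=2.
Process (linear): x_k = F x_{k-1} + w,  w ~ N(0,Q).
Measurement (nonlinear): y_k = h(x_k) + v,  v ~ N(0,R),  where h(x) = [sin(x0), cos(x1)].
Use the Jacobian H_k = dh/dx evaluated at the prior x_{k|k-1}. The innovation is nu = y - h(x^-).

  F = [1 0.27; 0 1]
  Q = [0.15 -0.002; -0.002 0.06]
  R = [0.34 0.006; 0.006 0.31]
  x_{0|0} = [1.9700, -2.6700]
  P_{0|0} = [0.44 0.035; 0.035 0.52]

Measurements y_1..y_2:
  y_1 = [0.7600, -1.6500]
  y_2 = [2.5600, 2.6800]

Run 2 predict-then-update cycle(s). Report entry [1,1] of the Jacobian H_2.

step 1: x^-=[1.2491, -2.6700]  P^-=[0.6468 0.1734; 0.1734 0.5800]  H_jac=[0.3162 0.0000; 0.0000 0.4543]  S=[0.4047 0.0309; 0.0309 0.4297]  K=[0.4941 0.1478; 0.0891 0.6068]  nu=[-0.1887, -0.7592]  x^+=[1.0437, -3.1475]  P^+=[0.5341 0.1074; 0.1074 0.4152]
step 2: x^-=[0.1939, -3.1475]  P^-=[0.7724 0.2175; 0.2175 0.4752]  H_jac=[0.9813 0.0000; 0.0000 -0.0059]  S=[1.0837 0.0047; 0.0047 0.3100]  K=[0.6994 -0.0148; 0.1970 -0.0120]  nu=[2.3674, 3.6800]  x^+=[1.7951, -2.7254]  P^+=[0.2423 0.0682; 0.0682 0.4332]

H_jac[1,1] = -0.0059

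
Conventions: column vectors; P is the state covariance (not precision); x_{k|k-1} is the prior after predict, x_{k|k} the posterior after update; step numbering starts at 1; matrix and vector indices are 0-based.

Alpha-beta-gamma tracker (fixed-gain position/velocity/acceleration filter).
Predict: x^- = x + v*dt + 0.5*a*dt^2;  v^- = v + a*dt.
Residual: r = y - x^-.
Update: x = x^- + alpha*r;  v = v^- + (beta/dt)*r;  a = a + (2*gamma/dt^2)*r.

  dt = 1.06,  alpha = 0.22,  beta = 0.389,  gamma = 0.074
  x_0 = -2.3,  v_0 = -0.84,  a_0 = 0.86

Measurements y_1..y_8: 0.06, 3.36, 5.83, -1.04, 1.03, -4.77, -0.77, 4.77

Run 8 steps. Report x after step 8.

x_post = -10.9639

step 1: x_pred=-2.7073  r=2.7673  x^+=-2.0985  v^+=1.0871  a^+=1.2245
step 2: x_pred=-0.2582  r=3.6182  x^+=0.5378  v^+=3.7129  a^+=1.7011
step 3: x_pred=5.4292  r=0.4008  x^+=5.5174  v^+=5.6631  a^+=1.7539
step 4: x_pred=12.5056  r=-13.5456  x^+=9.5256  v^+=2.5513  a^+=-0.0303
step 5: x_pred=12.2129  r=-11.1829  x^+=9.7527  v^+=-1.5848  a^+=-1.5033
step 6: x_pred=7.2282  r=-11.9982  x^+=4.5886  v^+=-7.5815  a^+=-3.0837
step 7: x_pred=-5.1802  r=4.4102  x^+=-4.2099  v^+=-9.2318  a^+=-2.5028
step 8: x_pred=-15.4017  r=20.1717  x^+=-10.9639  v^+=-4.4821  a^+=0.1542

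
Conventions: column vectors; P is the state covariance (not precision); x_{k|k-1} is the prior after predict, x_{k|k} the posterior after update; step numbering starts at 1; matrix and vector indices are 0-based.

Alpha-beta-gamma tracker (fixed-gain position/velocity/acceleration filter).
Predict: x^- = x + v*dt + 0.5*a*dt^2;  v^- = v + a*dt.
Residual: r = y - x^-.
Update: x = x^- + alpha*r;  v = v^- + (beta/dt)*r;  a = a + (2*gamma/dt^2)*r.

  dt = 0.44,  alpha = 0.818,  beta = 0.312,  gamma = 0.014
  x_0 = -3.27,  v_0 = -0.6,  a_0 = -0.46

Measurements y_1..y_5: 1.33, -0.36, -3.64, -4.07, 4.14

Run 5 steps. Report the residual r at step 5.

step 1: x_pred=-3.5785  r=4.9085  x^+=0.4366  v^+=2.6782  a^+=0.2499
step 2: x_pred=1.6392  r=-1.9992  x^+=0.0039  v^+=1.3705  a^+=-0.0392
step 3: x_pred=0.6031  r=-4.2431  x^+=-2.8678  v^+=-1.6555  a^+=-0.6529
step 4: x_pred=-3.6594  r=-0.4106  x^+=-3.9953  v^+=-2.2339  a^+=-0.7123
step 5: x_pred=-5.0471  r=9.1871  x^+=2.4679  v^+=3.9672  a^+=0.6164

resid = 9.1871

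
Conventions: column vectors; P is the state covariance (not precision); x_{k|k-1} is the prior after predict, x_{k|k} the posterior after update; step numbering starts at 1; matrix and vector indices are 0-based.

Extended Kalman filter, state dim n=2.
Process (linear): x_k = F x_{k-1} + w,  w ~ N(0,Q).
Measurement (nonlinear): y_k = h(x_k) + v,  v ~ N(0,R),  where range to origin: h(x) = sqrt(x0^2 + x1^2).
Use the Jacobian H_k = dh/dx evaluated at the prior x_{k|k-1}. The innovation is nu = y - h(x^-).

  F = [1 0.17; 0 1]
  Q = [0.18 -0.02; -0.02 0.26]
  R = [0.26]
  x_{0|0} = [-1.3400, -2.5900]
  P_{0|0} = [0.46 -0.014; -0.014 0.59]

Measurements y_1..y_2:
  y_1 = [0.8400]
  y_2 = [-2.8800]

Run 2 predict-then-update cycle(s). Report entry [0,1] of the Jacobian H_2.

step 1: x^-=[-1.7803, -2.5900]  P^-=[0.6523 0.0663; 0.0663 0.8500]  H_jac=[-0.5665 -0.8241]  S=[1.1085]  K=[-0.3826; -0.6658]  nu=[-2.3029]  x^+=[-0.8992, -1.0567]  P^+=[0.4900 -0.2161; -0.2161 0.3586]
step 2: x^-=[-1.0788, -1.0567]  P^-=[0.6069 -0.1751; -0.1751 0.6186]  H_jac=[-0.7144 -0.6998]  S=[0.6975]  K=[-0.4459; -0.4412]  nu=[-4.3901]  x^+=[0.8786, 0.8803]  P^+=[0.4682 -0.3124; -0.3124 0.4828]

H_jac[0,1] = -0.6998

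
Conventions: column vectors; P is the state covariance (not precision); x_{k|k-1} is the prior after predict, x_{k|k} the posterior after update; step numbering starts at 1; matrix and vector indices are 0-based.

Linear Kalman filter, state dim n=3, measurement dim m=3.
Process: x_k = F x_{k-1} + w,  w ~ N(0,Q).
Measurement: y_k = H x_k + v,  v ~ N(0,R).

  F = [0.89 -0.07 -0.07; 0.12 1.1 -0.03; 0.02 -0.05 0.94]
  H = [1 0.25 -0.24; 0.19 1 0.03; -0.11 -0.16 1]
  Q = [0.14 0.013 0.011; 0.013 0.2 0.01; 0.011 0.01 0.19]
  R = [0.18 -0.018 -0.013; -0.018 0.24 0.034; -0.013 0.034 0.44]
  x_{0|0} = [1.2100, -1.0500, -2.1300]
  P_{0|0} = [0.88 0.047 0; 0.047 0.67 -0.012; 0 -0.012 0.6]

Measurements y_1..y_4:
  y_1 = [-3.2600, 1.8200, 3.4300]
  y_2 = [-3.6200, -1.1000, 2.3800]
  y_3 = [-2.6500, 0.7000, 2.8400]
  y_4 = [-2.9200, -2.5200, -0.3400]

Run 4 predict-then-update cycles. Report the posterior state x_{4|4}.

step 1: x^-=[1.2995, -0.9459, -1.9255]  P^-=[0.8373 0.1032 -0.0119; 0.1032 1.0371 -0.0533; -0.0119 -0.0533 0.7232]  S=[1.1875 0.5158 -0.3671; 0.5158 1.3439 -0.1975; -0.3671 -0.1975 1.2232]  K=[0.8116 -0.0976 0.1293; -0.0524 0.7941 -0.0760; -0.0089 0.0675 0.6075]  nu=[-4.7851, 2.5768, 5.3471]  x^+=[-2.1444, 0.9446, 1.5396]  P^+=[0.1756 -0.0686 0.0514; -0.0686 0.2014 0.0189; 0.0514 0.0189 0.2784]
step 2: x^-=[-2.0824, 0.7355, 1.3571]  P^-=[0.2838 -0.0529 0.0414; -0.0529 0.4268 0.0157; 0.0414 0.0157 0.4369]  S=[0.4674 0.0797 -0.1092; 0.0797 0.6587 0.0037; -0.1092 0.0037 0.8752]  K=[0.5916 -0.0687 0.0954; -0.0150 0.6355 -0.0579; -0.0229 0.0557 0.4880]  nu=[-1.3958, -1.4806, 0.9116]  x^+=[-2.7194, -0.2373, 1.7513]  P^+=[0.1280 -0.0494 0.0381; -0.0494 0.1597 0.0164; 0.0381 0.0164 0.2237]
step 3: x^-=[-2.5263, -0.6398, 1.6037]  P^-=[0.2448 -0.0356 0.0322; -0.0356 0.3809 0.0157; 0.0322 0.0157 0.3881]  S=[0.4358 0.0795 -0.1040; 0.0795 0.6178 0.0062; -0.1040 0.0062 0.8275]  K=[0.5531 -0.0528 0.0832; 0.0047 0.6062 -0.0539; -0.0314 0.0536 0.4574]  nu=[0.4211, 1.7717, 0.8561]  x^+=[-2.3157, 0.3900, 2.0769]  P^+=[0.1183 -0.0433 0.0337; -0.0433 0.1513 0.0163; 0.0337 0.0163 0.2098]
step 4: x^-=[-2.2337, 0.0889, 1.8865]  P^-=[0.2369 -0.0300 0.0290; -0.0300 0.3722 0.0160; 0.0290 0.0160 0.3756]  S=[0.4309 0.0818 -0.1041; 0.0818 0.6110 0.0063; -0.1041 0.0063 0.8155]  K=[0.5443 -0.0477 0.0793; 0.0109 0.5997 -0.0526; -0.0344 0.0536 0.4488]  nu=[-0.2558, -2.2411, -2.4580]  x^+=[-2.4610, -1.1287, 0.6721]  P^+=[0.1159 -0.0415 0.0323; -0.0415 0.1494 0.0164; 0.0323 0.0164 0.2059]

x_post = [-2.4610, -1.1287, 0.6721]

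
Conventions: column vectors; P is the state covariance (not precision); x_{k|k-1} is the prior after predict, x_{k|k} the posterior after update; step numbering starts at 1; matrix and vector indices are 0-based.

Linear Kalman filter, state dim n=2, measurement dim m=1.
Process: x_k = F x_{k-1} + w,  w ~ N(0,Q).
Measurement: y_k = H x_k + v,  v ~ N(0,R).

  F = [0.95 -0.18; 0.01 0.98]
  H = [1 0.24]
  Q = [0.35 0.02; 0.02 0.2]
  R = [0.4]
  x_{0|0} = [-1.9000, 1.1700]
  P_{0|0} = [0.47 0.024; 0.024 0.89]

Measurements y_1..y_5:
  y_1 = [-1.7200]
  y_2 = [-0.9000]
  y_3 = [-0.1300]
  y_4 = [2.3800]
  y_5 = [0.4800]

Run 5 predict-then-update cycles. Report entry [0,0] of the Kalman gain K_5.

K[0,0] = 0.6789

step 1: x^-=[-2.0156, 1.1276]  P^-=[0.7948 -0.1102; -0.1102 1.0553]  S=[1.2027]  K=[0.6389; 0.1189]  nu=[0.0250]  x^+=[-1.9996, 1.1306]  P^+=[0.3039 -0.2016; -0.2016 1.0383]
step 2: x^-=[-2.1032, 1.0880]  P^-=[0.7269 -0.3476; -0.3476 1.1932]  S=[1.0288]  K=[0.6255; -0.0595]  nu=[0.9421]  x^+=[-1.5139, 1.0319]  P^+=[0.3244 -0.3093; -0.3093 1.1896]
step 3: x^-=[-1.6240, 0.9961]  P^-=[0.7871 -0.4742; -0.4742 1.3364]  S=[1.0365]  K=[0.6496; -0.1480]  nu=[1.2549]  x^+=[-0.8088, 0.8104]  P^+=[0.3497 -0.3745; -0.3745 1.3137]
step 4: x^-=[-0.9142, 0.7861]  P^-=[0.8363 -0.5564; -0.5564 1.4544]  S=[1.0530]  K=[0.6674; -0.1969]  nu=[3.1056]  x^+=[1.1584, 0.1745]  P^+=[0.3673 -0.4180; -0.4180 1.4136]
step 5: x^-=[1.0690, 0.1826]  P^-=[0.8702 -0.6143; -0.6143 1.5494]  S=[1.0646]  K=[0.6789; -0.2277]  nu=[-0.6329]  x^+=[0.6394, 0.3267]  P^+=[0.3795 -0.4497; -0.4497 1.4942]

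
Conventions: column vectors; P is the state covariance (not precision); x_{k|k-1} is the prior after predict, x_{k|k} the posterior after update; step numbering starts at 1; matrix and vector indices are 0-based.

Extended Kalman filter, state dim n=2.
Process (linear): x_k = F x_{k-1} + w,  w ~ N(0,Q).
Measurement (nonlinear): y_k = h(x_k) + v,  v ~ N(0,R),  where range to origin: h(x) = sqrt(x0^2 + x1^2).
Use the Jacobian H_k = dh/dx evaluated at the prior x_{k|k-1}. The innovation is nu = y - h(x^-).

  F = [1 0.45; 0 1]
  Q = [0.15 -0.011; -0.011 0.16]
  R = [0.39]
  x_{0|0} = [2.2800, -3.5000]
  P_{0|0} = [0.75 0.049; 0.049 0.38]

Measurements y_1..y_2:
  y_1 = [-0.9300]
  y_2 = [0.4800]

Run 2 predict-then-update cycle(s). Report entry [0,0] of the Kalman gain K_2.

step 1: x^-=[0.7050, -3.5000]  P^-=[1.0211 0.2090; 0.2090 0.5400]  H_jac=[0.1975 -0.9803]  S=[0.8678]  K=[-0.0038; -0.5624]  nu=[-4.5003]  x^+=[0.7219, -0.9689]  P^+=[1.0210 0.2072; 0.2072 0.2655]
step 2: x^-=[0.2859, -0.9689]  P^-=[1.4112 0.3156; 0.3156 0.4255]  H_jac=[0.2830 -0.9591]  S=[0.7231]  K=[0.1337; -0.4408]  nu=[-0.5302]  x^+=[0.2150, -0.7352]  P^+=[1.3983 0.3583; 0.3583 0.2850]

K[0,0] = 0.1337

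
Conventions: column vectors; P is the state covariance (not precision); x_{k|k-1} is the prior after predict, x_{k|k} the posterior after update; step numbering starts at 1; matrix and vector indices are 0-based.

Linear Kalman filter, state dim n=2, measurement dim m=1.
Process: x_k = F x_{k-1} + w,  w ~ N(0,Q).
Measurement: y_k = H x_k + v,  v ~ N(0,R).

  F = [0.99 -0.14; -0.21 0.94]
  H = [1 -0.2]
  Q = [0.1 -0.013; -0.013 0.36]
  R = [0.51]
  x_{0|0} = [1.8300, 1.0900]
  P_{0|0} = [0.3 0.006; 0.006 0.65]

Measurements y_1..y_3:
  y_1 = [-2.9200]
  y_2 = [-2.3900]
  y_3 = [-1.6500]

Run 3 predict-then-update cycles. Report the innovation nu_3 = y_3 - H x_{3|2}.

step 1: x^-=[1.6591, 0.6403]  P^-=[0.4051 -0.1552; -0.1552 0.9452]  S=[1.0150]  K=[0.4297; -0.3391]  nu=[-4.4510]  x^+=[-0.2535, 2.1497]  P^+=[0.2177 -0.0073; -0.0073 0.8285]
step 2: x^-=[-0.5519, 2.0740]  P^-=[0.3316 -0.1742; -0.1742 1.1045]  S=[0.9555]  K=[0.3835; -0.4136]  nu=[-1.4233]  x^+=[-1.0978, 2.6626]  P^+=[0.1911 -0.0227; -0.0227 0.9411]
step 3: x^-=[-1.4596, 2.7333]  P^-=[0.3120 -0.1984; -0.1984 1.2089]  S=[0.9497]  K=[0.3703; -0.4635]  nu=[0.3563]  x^+=[-1.3277, 2.5682]  P^+=[0.1818 -0.0354; -0.0354 1.0049]

innov = [0.3563]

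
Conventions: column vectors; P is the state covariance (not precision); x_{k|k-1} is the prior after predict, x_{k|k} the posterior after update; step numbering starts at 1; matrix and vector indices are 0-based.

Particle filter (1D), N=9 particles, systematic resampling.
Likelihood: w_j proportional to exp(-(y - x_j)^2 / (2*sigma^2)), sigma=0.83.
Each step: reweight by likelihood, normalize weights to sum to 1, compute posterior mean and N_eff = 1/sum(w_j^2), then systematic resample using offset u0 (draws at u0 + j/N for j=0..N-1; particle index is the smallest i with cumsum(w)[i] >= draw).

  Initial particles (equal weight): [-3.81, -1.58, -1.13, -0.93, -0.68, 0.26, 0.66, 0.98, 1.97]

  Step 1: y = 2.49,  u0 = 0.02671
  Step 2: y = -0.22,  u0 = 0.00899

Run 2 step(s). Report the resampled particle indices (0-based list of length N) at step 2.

resampled_idx = [0, 0, 0, 0, 1, 1, 2, 2, 4]

step 1: w=[0.0000, 0.0000, 0.0001, 0.0002, 0.0006, 0.0240, 0.0779, 0.1693, 0.7279]  mean=1.6570  Neff=1.7693  idx=[6, 7, 7, 8, 8, 8, 8, 8, 8]
step 2: w=[0.3910, 0.2412, 0.2412, 0.0211, 0.0211, 0.0211, 0.0211, 0.0211, 0.0211]  mean=0.9803  Neff=3.6782  idx=[0, 0, 0, 0, 1, 1, 2, 2, 4]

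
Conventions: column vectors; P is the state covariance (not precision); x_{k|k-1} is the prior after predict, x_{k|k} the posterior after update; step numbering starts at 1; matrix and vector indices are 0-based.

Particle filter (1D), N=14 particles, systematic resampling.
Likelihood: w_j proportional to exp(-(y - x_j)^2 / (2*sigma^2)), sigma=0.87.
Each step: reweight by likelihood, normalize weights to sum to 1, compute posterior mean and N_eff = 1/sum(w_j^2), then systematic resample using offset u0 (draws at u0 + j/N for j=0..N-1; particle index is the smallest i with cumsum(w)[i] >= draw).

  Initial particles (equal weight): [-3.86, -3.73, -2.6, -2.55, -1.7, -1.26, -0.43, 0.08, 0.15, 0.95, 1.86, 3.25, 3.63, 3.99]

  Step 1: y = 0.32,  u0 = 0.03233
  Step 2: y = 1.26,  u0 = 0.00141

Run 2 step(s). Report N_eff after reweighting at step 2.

step 1: w=[0.0000, 0.0000, 0.0009, 0.0011, 0.0174, 0.0495, 0.1776, 0.2479, 0.2526, 0.1981, 0.0538, 0.0009, 0.0002, 0.0000]  mean=0.1761  Neff=4.9579  idx=[5, 6, 6, 7, 7, 7, 7, 8, 8, 8, 8, 9, 9, 10]
step 2: w=[0.0024, 0.0239, 0.0239, 0.0628, 0.0628, 0.0628, 0.0628, 0.0698, 0.0698, 0.0698, 0.0698, 0.1478, 0.1478, 0.1241]  mean=0.5501  Neff=10.4744  idx=[0, 3, 4, 5, 6, 7, 8, 9, 10, 11, 11, 12, 12, 13]

N_eff = 10.4744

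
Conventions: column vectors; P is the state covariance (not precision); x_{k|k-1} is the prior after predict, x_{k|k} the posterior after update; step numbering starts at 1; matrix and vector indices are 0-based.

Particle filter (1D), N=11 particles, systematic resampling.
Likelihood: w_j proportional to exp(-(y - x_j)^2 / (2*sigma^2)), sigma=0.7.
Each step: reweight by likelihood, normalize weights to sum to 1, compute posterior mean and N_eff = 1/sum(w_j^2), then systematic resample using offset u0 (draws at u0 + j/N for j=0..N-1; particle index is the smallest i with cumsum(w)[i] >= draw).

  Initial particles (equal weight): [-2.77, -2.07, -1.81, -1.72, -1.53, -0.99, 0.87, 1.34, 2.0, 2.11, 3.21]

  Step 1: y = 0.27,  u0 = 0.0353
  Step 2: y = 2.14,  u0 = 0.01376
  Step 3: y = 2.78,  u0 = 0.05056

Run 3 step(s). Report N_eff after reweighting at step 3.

N_eff = 5.1789

step 1: w=[0.0001, 0.0028, 0.0090, 0.0130, 0.0271, 0.1465, 0.5128, 0.2302, 0.0349, 0.0234, 0.0001]  mean=0.6431  Neff=2.9390  idx=[4, 5, 6, 6, 6, 6, 6, 6, 7, 7, 8]
step 2: w=[0.0000, 0.0000, 0.0607, 0.0607, 0.0607, 0.0607, 0.0607, 0.0607, 0.1638, 0.1638, 0.3084]  mean=1.3724  Neff=5.8536  idx=[2, 3, 5, 6, 8, 8, 9, 9, 10, 10, 10]
step 3: w=[0.0110, 0.0110, 0.0110, 0.0110, 0.0550, 0.0550, 0.0550, 0.0550, 0.2453, 0.2453, 0.2453]  mean=1.8049  Neff=5.1789  idx=[4, 5, 7, 8, 8, 8, 9, 9, 10, 10, 10]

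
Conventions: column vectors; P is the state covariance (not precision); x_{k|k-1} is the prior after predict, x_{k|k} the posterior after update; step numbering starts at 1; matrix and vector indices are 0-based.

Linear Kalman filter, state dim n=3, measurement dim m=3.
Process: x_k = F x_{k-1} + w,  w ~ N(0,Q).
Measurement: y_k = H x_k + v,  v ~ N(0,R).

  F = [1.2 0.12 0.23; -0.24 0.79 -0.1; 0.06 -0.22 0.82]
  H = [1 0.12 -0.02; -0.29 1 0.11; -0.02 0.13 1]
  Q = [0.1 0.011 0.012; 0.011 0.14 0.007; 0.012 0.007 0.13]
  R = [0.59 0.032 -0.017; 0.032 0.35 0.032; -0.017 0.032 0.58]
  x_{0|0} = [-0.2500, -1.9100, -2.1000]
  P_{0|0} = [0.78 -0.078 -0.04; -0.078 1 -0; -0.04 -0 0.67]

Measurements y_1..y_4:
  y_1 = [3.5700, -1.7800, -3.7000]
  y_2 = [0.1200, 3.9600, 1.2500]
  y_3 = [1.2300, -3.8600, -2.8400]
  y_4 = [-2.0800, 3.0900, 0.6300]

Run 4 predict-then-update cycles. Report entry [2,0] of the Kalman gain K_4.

step 1: x^-=[-1.0122, -1.2389, -1.3168]  P^-=[1.2285 -0.1989 0.1482; -0.1989 0.8434 -0.2327; 0.1482 -0.2327 0.6298]  S=[1.7783 -0.3977 0.0546; -0.3977 1.3591 -0.0498; 0.0546 -0.0498 1.1592]  K=[0.6271 -0.2113 0.0458; 0.1000 0.6706 -0.0786; 0.0162 -0.1285 0.5084]  nu=[4.7045, -0.6898, -2.2424]  x^+=[1.9809, -1.0545, -2.2918]  P^+=[0.3566 0.0499 0.0098; 0.0499 0.2563 -0.0582; 0.0098 -0.0582 0.2982]
step 2: x^-=[1.7235, -1.0793, -1.5285]  P^-=[0.6496 -0.0400 0.0813; -0.0400 0.3142 -0.1031; 0.0813 -0.1031 0.3649]  S=[1.2319 -0.1479 0.0318; -0.1479 0.7186 -0.0092; 0.0318 -0.0092 0.9206]  K=[0.4965 -0.2025 0.0494; 0.0553 0.4482 -0.0641; 0.0271 -0.1100 0.3780]  nu=[-1.5045, 5.7072, 2.9532]  x^+=[-0.0332, 1.2059, -1.0805]  P^+=[0.2827 0.0268 0.0159; 0.0268 0.1693 -0.0453; 0.0159 -0.0453 0.2214]
step 3: x^-=[-0.1437, 1.0687, -1.1533]  P^-=[0.5353 -0.0453 0.0765; -0.0453 0.2619 -0.0755; 0.0765 -0.0755 0.3053]  S=[1.1156 -0.1268 0.0321; -0.1268 0.6654 0.0064; 0.0321 0.0064 0.8675]  K=[0.4489 -0.2037 0.0539; 0.0368 0.4084 -0.0511; 0.0346 -0.0930 0.3383]  nu=[1.2224, -4.8435, -1.8285]  x^+=[1.2928, -0.7708, -1.2790]  P^+=[0.2558 0.0168 0.0200; 0.0168 0.1514 -0.0366; 0.0200 -0.0366 0.1978]
step 4: x^-=[1.1647, -0.7913, -0.8016]  P^-=[0.4948 -0.0472 0.0777; -0.0472 0.2516 -0.0661; 0.0777 -0.0661 0.2860]  S=[1.0745 -0.1180 0.0352; -0.1180 0.6545 0.0120; 0.0352 0.0120 0.8504]  K=[0.4298 -0.2018 0.0575; 0.0309 0.4005 -0.0451; 0.0395 -0.0862 0.3239]  nu=[-3.1658, 4.3073, 1.5578]  x^+=[-0.9755, 0.7658, -0.7931]  P^+=[0.2450 0.0135 0.0228; 0.0135 0.1473 -0.0327; 0.0228 -0.0327 0.1892]

K[2,0] = 0.0395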